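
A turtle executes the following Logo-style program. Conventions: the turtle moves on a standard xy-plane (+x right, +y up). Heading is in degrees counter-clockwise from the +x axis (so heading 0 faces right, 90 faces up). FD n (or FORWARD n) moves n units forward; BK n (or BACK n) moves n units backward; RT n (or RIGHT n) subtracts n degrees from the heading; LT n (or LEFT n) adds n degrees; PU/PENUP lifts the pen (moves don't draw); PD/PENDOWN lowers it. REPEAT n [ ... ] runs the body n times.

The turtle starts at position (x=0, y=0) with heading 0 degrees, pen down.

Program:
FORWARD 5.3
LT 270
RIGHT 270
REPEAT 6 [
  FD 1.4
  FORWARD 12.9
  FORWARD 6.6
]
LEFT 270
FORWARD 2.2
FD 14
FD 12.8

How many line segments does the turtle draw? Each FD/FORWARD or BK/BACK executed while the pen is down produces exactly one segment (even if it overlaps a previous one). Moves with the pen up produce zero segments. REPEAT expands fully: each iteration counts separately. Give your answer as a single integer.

Executing turtle program step by step:
Start: pos=(0,0), heading=0, pen down
FD 5.3: (0,0) -> (5.3,0) [heading=0, draw]
LT 270: heading 0 -> 270
RT 270: heading 270 -> 0
REPEAT 6 [
  -- iteration 1/6 --
  FD 1.4: (5.3,0) -> (6.7,0) [heading=0, draw]
  FD 12.9: (6.7,0) -> (19.6,0) [heading=0, draw]
  FD 6.6: (19.6,0) -> (26.2,0) [heading=0, draw]
  -- iteration 2/6 --
  FD 1.4: (26.2,0) -> (27.6,0) [heading=0, draw]
  FD 12.9: (27.6,0) -> (40.5,0) [heading=0, draw]
  FD 6.6: (40.5,0) -> (47.1,0) [heading=0, draw]
  -- iteration 3/6 --
  FD 1.4: (47.1,0) -> (48.5,0) [heading=0, draw]
  FD 12.9: (48.5,0) -> (61.4,0) [heading=0, draw]
  FD 6.6: (61.4,0) -> (68,0) [heading=0, draw]
  -- iteration 4/6 --
  FD 1.4: (68,0) -> (69.4,0) [heading=0, draw]
  FD 12.9: (69.4,0) -> (82.3,0) [heading=0, draw]
  FD 6.6: (82.3,0) -> (88.9,0) [heading=0, draw]
  -- iteration 5/6 --
  FD 1.4: (88.9,0) -> (90.3,0) [heading=0, draw]
  FD 12.9: (90.3,0) -> (103.2,0) [heading=0, draw]
  FD 6.6: (103.2,0) -> (109.8,0) [heading=0, draw]
  -- iteration 6/6 --
  FD 1.4: (109.8,0) -> (111.2,0) [heading=0, draw]
  FD 12.9: (111.2,0) -> (124.1,0) [heading=0, draw]
  FD 6.6: (124.1,0) -> (130.7,0) [heading=0, draw]
]
LT 270: heading 0 -> 270
FD 2.2: (130.7,0) -> (130.7,-2.2) [heading=270, draw]
FD 14: (130.7,-2.2) -> (130.7,-16.2) [heading=270, draw]
FD 12.8: (130.7,-16.2) -> (130.7,-29) [heading=270, draw]
Final: pos=(130.7,-29), heading=270, 22 segment(s) drawn
Segments drawn: 22

Answer: 22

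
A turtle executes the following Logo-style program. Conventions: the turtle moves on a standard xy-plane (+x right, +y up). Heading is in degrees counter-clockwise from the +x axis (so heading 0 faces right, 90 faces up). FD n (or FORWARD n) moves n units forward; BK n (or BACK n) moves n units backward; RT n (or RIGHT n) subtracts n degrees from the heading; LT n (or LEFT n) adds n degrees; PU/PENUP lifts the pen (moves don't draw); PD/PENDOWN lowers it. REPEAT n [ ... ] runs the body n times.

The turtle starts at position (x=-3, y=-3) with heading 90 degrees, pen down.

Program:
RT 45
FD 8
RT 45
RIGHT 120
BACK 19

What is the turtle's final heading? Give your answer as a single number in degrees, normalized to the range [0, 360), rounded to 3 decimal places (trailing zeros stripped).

Executing turtle program step by step:
Start: pos=(-3,-3), heading=90, pen down
RT 45: heading 90 -> 45
FD 8: (-3,-3) -> (2.657,2.657) [heading=45, draw]
RT 45: heading 45 -> 0
RT 120: heading 0 -> 240
BK 19: (2.657,2.657) -> (12.157,19.111) [heading=240, draw]
Final: pos=(12.157,19.111), heading=240, 2 segment(s) drawn

Answer: 240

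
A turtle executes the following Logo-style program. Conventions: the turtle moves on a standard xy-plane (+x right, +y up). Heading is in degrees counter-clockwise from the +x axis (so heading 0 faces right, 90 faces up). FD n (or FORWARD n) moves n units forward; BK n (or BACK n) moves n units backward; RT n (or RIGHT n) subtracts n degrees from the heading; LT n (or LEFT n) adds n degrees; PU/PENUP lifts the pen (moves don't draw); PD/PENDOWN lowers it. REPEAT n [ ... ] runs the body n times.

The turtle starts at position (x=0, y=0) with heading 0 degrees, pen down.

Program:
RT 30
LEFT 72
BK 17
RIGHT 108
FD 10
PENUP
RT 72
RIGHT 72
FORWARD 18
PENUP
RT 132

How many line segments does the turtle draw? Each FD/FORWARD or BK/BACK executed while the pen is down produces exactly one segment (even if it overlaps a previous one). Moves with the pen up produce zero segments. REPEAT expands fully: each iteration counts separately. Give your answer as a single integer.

Answer: 2

Derivation:
Executing turtle program step by step:
Start: pos=(0,0), heading=0, pen down
RT 30: heading 0 -> 330
LT 72: heading 330 -> 42
BK 17: (0,0) -> (-12.633,-11.375) [heading=42, draw]
RT 108: heading 42 -> 294
FD 10: (-12.633,-11.375) -> (-8.566,-20.511) [heading=294, draw]
PU: pen up
RT 72: heading 294 -> 222
RT 72: heading 222 -> 150
FD 18: (-8.566,-20.511) -> (-24.155,-11.511) [heading=150, move]
PU: pen up
RT 132: heading 150 -> 18
Final: pos=(-24.155,-11.511), heading=18, 2 segment(s) drawn
Segments drawn: 2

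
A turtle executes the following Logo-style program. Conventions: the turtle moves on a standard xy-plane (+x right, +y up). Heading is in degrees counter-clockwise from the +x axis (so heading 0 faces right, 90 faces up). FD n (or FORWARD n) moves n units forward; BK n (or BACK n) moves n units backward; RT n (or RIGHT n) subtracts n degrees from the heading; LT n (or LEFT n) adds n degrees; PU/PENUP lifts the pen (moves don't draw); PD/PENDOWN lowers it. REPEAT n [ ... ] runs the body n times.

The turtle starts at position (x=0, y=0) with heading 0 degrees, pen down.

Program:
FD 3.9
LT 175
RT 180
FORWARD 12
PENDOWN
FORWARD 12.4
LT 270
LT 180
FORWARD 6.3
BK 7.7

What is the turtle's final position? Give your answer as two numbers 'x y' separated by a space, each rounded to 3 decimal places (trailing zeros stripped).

Answer: 28.085 -3.521

Derivation:
Executing turtle program step by step:
Start: pos=(0,0), heading=0, pen down
FD 3.9: (0,0) -> (3.9,0) [heading=0, draw]
LT 175: heading 0 -> 175
RT 180: heading 175 -> 355
FD 12: (3.9,0) -> (15.854,-1.046) [heading=355, draw]
PD: pen down
FD 12.4: (15.854,-1.046) -> (28.207,-2.127) [heading=355, draw]
LT 270: heading 355 -> 265
LT 180: heading 265 -> 85
FD 6.3: (28.207,-2.127) -> (28.756,4.149) [heading=85, draw]
BK 7.7: (28.756,4.149) -> (28.085,-3.521) [heading=85, draw]
Final: pos=(28.085,-3.521), heading=85, 5 segment(s) drawn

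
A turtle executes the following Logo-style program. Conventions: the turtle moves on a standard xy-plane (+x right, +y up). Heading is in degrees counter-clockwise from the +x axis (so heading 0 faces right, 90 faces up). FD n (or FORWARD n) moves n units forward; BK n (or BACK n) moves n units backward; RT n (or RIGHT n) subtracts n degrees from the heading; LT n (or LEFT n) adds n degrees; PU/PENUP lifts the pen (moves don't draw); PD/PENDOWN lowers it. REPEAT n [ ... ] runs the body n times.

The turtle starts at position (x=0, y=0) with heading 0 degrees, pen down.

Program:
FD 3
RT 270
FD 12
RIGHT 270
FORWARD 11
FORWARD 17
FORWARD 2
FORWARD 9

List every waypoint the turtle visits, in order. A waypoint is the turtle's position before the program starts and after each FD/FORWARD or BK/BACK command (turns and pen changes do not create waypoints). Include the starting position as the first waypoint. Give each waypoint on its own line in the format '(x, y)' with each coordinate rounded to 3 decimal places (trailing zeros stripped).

Answer: (0, 0)
(3, 0)
(3, 12)
(-8, 12)
(-25, 12)
(-27, 12)
(-36, 12)

Derivation:
Executing turtle program step by step:
Start: pos=(0,0), heading=0, pen down
FD 3: (0,0) -> (3,0) [heading=0, draw]
RT 270: heading 0 -> 90
FD 12: (3,0) -> (3,12) [heading=90, draw]
RT 270: heading 90 -> 180
FD 11: (3,12) -> (-8,12) [heading=180, draw]
FD 17: (-8,12) -> (-25,12) [heading=180, draw]
FD 2: (-25,12) -> (-27,12) [heading=180, draw]
FD 9: (-27,12) -> (-36,12) [heading=180, draw]
Final: pos=(-36,12), heading=180, 6 segment(s) drawn
Waypoints (7 total):
(0, 0)
(3, 0)
(3, 12)
(-8, 12)
(-25, 12)
(-27, 12)
(-36, 12)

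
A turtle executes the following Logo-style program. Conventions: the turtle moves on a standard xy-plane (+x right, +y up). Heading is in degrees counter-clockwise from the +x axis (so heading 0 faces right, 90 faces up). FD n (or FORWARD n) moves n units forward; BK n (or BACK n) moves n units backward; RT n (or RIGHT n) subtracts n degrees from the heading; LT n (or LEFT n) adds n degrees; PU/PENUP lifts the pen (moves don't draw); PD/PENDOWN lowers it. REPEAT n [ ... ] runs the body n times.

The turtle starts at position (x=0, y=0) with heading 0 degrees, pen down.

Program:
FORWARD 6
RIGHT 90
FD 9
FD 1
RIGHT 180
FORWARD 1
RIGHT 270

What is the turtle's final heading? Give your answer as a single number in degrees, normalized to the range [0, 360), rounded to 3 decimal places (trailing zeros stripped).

Executing turtle program step by step:
Start: pos=(0,0), heading=0, pen down
FD 6: (0,0) -> (6,0) [heading=0, draw]
RT 90: heading 0 -> 270
FD 9: (6,0) -> (6,-9) [heading=270, draw]
FD 1: (6,-9) -> (6,-10) [heading=270, draw]
RT 180: heading 270 -> 90
FD 1: (6,-10) -> (6,-9) [heading=90, draw]
RT 270: heading 90 -> 180
Final: pos=(6,-9), heading=180, 4 segment(s) drawn

Answer: 180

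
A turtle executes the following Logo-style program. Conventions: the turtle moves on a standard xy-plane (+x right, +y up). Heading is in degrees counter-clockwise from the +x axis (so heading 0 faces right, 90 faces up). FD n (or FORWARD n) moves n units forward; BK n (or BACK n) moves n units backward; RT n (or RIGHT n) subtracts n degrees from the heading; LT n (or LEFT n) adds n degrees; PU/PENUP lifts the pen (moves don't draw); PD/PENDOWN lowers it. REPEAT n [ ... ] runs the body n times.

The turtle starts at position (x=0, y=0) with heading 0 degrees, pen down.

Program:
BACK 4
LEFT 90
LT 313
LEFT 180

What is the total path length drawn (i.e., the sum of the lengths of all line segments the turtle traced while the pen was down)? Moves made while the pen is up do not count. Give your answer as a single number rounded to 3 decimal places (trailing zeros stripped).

Executing turtle program step by step:
Start: pos=(0,0), heading=0, pen down
BK 4: (0,0) -> (-4,0) [heading=0, draw]
LT 90: heading 0 -> 90
LT 313: heading 90 -> 43
LT 180: heading 43 -> 223
Final: pos=(-4,0), heading=223, 1 segment(s) drawn

Segment lengths:
  seg 1: (0,0) -> (-4,0), length = 4
Total = 4

Answer: 4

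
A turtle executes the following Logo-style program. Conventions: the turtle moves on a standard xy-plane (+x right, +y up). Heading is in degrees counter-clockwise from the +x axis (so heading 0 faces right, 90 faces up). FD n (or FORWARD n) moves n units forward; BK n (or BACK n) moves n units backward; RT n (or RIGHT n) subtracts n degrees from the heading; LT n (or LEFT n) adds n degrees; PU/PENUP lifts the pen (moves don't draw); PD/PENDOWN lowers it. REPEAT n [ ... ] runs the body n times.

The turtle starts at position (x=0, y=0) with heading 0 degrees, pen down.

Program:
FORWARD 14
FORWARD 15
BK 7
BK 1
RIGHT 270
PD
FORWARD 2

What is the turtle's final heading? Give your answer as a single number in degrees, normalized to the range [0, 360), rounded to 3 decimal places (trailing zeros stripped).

Executing turtle program step by step:
Start: pos=(0,0), heading=0, pen down
FD 14: (0,0) -> (14,0) [heading=0, draw]
FD 15: (14,0) -> (29,0) [heading=0, draw]
BK 7: (29,0) -> (22,0) [heading=0, draw]
BK 1: (22,0) -> (21,0) [heading=0, draw]
RT 270: heading 0 -> 90
PD: pen down
FD 2: (21,0) -> (21,2) [heading=90, draw]
Final: pos=(21,2), heading=90, 5 segment(s) drawn

Answer: 90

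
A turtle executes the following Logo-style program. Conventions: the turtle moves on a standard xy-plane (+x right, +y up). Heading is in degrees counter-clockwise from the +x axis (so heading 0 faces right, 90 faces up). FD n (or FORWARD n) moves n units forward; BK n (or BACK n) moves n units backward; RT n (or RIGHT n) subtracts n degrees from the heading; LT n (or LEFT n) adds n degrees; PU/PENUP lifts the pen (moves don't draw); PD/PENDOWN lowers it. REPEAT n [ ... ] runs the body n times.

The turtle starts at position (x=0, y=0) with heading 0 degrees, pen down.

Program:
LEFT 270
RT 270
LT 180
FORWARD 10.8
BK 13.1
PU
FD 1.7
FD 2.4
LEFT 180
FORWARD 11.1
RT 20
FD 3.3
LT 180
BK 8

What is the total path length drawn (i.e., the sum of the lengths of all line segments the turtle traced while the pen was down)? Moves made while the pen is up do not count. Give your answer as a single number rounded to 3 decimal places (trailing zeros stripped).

Answer: 23.9

Derivation:
Executing turtle program step by step:
Start: pos=(0,0), heading=0, pen down
LT 270: heading 0 -> 270
RT 270: heading 270 -> 0
LT 180: heading 0 -> 180
FD 10.8: (0,0) -> (-10.8,0) [heading=180, draw]
BK 13.1: (-10.8,0) -> (2.3,0) [heading=180, draw]
PU: pen up
FD 1.7: (2.3,0) -> (0.6,0) [heading=180, move]
FD 2.4: (0.6,0) -> (-1.8,0) [heading=180, move]
LT 180: heading 180 -> 0
FD 11.1: (-1.8,0) -> (9.3,0) [heading=0, move]
RT 20: heading 0 -> 340
FD 3.3: (9.3,0) -> (12.401,-1.129) [heading=340, move]
LT 180: heading 340 -> 160
BK 8: (12.401,-1.129) -> (19.919,-3.865) [heading=160, move]
Final: pos=(19.919,-3.865), heading=160, 2 segment(s) drawn

Segment lengths:
  seg 1: (0,0) -> (-10.8,0), length = 10.8
  seg 2: (-10.8,0) -> (2.3,0), length = 13.1
Total = 23.9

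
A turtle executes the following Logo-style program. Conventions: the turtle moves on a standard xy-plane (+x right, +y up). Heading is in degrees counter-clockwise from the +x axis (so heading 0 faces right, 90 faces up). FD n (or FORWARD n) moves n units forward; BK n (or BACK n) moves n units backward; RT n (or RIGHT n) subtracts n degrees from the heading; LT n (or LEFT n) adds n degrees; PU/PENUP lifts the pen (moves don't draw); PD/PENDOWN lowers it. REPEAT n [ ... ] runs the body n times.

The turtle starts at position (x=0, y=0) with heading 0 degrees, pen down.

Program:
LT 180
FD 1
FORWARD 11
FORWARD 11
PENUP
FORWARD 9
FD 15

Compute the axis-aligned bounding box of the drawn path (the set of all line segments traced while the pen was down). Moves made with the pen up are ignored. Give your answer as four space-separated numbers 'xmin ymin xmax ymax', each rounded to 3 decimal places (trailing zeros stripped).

Executing turtle program step by step:
Start: pos=(0,0), heading=0, pen down
LT 180: heading 0 -> 180
FD 1: (0,0) -> (-1,0) [heading=180, draw]
FD 11: (-1,0) -> (-12,0) [heading=180, draw]
FD 11: (-12,0) -> (-23,0) [heading=180, draw]
PU: pen up
FD 9: (-23,0) -> (-32,0) [heading=180, move]
FD 15: (-32,0) -> (-47,0) [heading=180, move]
Final: pos=(-47,0), heading=180, 3 segment(s) drawn

Segment endpoints: x in {-23, -12, -1, 0}, y in {0, 0, 0, 0}
xmin=-23, ymin=0, xmax=0, ymax=0

Answer: -23 0 0 0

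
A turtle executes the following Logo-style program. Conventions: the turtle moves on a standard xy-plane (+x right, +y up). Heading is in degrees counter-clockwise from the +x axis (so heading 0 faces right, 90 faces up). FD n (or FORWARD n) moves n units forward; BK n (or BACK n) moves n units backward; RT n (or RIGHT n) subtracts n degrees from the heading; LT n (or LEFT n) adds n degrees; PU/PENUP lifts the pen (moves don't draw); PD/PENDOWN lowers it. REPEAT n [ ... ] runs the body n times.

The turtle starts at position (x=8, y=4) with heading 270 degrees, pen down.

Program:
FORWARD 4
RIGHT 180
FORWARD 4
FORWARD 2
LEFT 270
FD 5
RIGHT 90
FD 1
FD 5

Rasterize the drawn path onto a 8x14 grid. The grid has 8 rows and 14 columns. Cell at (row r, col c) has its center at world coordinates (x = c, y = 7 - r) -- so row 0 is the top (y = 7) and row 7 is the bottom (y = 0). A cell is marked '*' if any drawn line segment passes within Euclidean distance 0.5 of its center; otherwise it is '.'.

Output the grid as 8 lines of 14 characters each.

Segment 0: (8,4) -> (8,0)
Segment 1: (8,0) -> (8,4)
Segment 2: (8,4) -> (8,6)
Segment 3: (8,6) -> (13,6)
Segment 4: (13,6) -> (13,5)
Segment 5: (13,5) -> (13,-0)

Answer: ..............
........******
........*....*
........*....*
........*....*
........*....*
........*....*
........*....*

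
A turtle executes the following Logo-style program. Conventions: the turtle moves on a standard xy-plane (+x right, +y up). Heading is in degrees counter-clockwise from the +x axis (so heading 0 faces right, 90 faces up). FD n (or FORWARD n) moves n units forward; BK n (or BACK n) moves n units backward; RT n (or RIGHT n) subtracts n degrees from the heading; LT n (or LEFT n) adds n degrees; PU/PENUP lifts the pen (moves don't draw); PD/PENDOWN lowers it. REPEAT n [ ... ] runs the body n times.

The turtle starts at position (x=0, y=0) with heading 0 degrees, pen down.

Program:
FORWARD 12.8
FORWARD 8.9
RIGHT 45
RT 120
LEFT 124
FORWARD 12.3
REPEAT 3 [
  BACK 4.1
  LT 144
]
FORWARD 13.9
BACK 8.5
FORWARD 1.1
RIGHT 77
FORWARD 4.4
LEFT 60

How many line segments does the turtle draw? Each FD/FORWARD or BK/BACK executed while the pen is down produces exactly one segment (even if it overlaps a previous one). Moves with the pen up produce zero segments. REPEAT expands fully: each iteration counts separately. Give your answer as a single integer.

Answer: 10

Derivation:
Executing turtle program step by step:
Start: pos=(0,0), heading=0, pen down
FD 12.8: (0,0) -> (12.8,0) [heading=0, draw]
FD 8.9: (12.8,0) -> (21.7,0) [heading=0, draw]
RT 45: heading 0 -> 315
RT 120: heading 315 -> 195
LT 124: heading 195 -> 319
FD 12.3: (21.7,0) -> (30.983,-8.07) [heading=319, draw]
REPEAT 3 [
  -- iteration 1/3 --
  BK 4.1: (30.983,-8.07) -> (27.889,-5.38) [heading=319, draw]
  LT 144: heading 319 -> 103
  -- iteration 2/3 --
  BK 4.1: (27.889,-5.38) -> (28.811,-9.375) [heading=103, draw]
  LT 144: heading 103 -> 247
  -- iteration 3/3 --
  BK 4.1: (28.811,-9.375) -> (30.413,-5.601) [heading=247, draw]
  LT 144: heading 247 -> 31
]
FD 13.9: (30.413,-5.601) -> (42.328,1.558) [heading=31, draw]
BK 8.5: (42.328,1.558) -> (35.042,-2.819) [heading=31, draw]
FD 1.1: (35.042,-2.819) -> (35.985,-2.253) [heading=31, draw]
RT 77: heading 31 -> 314
FD 4.4: (35.985,-2.253) -> (39.041,-5.418) [heading=314, draw]
LT 60: heading 314 -> 14
Final: pos=(39.041,-5.418), heading=14, 10 segment(s) drawn
Segments drawn: 10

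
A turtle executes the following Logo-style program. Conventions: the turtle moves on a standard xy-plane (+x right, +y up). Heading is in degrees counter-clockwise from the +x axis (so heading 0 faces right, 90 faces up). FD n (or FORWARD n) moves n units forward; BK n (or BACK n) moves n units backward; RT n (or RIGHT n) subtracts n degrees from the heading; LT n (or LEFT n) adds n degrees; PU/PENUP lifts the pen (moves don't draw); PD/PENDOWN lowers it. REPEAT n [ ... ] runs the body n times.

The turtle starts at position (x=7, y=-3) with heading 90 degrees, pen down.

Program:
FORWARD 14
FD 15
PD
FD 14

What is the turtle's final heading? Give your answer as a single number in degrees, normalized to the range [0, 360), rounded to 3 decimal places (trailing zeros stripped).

Answer: 90

Derivation:
Executing turtle program step by step:
Start: pos=(7,-3), heading=90, pen down
FD 14: (7,-3) -> (7,11) [heading=90, draw]
FD 15: (7,11) -> (7,26) [heading=90, draw]
PD: pen down
FD 14: (7,26) -> (7,40) [heading=90, draw]
Final: pos=(7,40), heading=90, 3 segment(s) drawn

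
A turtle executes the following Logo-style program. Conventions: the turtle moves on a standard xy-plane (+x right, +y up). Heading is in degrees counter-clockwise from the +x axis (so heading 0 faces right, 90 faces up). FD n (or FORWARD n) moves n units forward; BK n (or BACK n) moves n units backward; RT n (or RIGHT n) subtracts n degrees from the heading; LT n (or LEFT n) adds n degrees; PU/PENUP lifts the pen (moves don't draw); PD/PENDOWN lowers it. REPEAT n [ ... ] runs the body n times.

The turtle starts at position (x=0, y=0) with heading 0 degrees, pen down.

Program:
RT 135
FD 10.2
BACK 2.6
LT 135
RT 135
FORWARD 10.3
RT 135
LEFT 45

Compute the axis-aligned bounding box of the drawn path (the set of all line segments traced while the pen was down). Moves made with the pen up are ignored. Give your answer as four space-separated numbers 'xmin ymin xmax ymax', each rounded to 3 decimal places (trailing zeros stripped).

Answer: -12.657 -12.657 0 0

Derivation:
Executing turtle program step by step:
Start: pos=(0,0), heading=0, pen down
RT 135: heading 0 -> 225
FD 10.2: (0,0) -> (-7.212,-7.212) [heading=225, draw]
BK 2.6: (-7.212,-7.212) -> (-5.374,-5.374) [heading=225, draw]
LT 135: heading 225 -> 0
RT 135: heading 0 -> 225
FD 10.3: (-5.374,-5.374) -> (-12.657,-12.657) [heading=225, draw]
RT 135: heading 225 -> 90
LT 45: heading 90 -> 135
Final: pos=(-12.657,-12.657), heading=135, 3 segment(s) drawn

Segment endpoints: x in {-12.657, -7.212, -5.374, 0}, y in {-12.657, -7.212, -5.374, 0}
xmin=-12.657, ymin=-12.657, xmax=0, ymax=0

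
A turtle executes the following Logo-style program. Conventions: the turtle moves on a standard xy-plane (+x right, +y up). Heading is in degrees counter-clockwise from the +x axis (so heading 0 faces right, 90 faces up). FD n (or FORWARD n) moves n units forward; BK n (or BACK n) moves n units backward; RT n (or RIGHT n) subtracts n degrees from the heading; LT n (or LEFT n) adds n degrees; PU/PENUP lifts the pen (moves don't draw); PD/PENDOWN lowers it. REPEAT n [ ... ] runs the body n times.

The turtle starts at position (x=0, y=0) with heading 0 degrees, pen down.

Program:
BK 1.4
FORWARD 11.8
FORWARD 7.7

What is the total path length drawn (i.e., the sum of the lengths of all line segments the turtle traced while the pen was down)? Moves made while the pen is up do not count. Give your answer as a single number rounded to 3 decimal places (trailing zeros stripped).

Answer: 20.9

Derivation:
Executing turtle program step by step:
Start: pos=(0,0), heading=0, pen down
BK 1.4: (0,0) -> (-1.4,0) [heading=0, draw]
FD 11.8: (-1.4,0) -> (10.4,0) [heading=0, draw]
FD 7.7: (10.4,0) -> (18.1,0) [heading=0, draw]
Final: pos=(18.1,0), heading=0, 3 segment(s) drawn

Segment lengths:
  seg 1: (0,0) -> (-1.4,0), length = 1.4
  seg 2: (-1.4,0) -> (10.4,0), length = 11.8
  seg 3: (10.4,0) -> (18.1,0), length = 7.7
Total = 20.9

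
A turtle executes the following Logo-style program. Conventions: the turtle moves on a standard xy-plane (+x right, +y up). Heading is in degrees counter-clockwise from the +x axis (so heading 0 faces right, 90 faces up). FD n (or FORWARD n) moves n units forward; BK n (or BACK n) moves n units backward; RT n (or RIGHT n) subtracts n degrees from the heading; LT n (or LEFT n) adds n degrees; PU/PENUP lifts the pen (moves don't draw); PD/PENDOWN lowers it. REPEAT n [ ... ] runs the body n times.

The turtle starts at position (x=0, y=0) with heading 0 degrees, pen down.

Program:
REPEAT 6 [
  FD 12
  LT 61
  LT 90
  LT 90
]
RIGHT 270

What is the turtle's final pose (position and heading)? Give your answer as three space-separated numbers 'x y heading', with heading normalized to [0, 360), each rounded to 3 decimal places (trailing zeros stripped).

Answer: -0.337 -0.647 96

Derivation:
Executing turtle program step by step:
Start: pos=(0,0), heading=0, pen down
REPEAT 6 [
  -- iteration 1/6 --
  FD 12: (0,0) -> (12,0) [heading=0, draw]
  LT 61: heading 0 -> 61
  LT 90: heading 61 -> 151
  LT 90: heading 151 -> 241
  -- iteration 2/6 --
  FD 12: (12,0) -> (6.182,-10.495) [heading=241, draw]
  LT 61: heading 241 -> 302
  LT 90: heading 302 -> 32
  LT 90: heading 32 -> 122
  -- iteration 3/6 --
  FD 12: (6.182,-10.495) -> (-0.177,-0.319) [heading=122, draw]
  LT 61: heading 122 -> 183
  LT 90: heading 183 -> 273
  LT 90: heading 273 -> 3
  -- iteration 4/6 --
  FD 12: (-0.177,-0.319) -> (11.807,0.309) [heading=3, draw]
  LT 61: heading 3 -> 64
  LT 90: heading 64 -> 154
  LT 90: heading 154 -> 244
  -- iteration 5/6 --
  FD 12: (11.807,0.309) -> (6.546,-10.476) [heading=244, draw]
  LT 61: heading 244 -> 305
  LT 90: heading 305 -> 35
  LT 90: heading 35 -> 125
  -- iteration 6/6 --
  FD 12: (6.546,-10.476) -> (-0.337,-0.647) [heading=125, draw]
  LT 61: heading 125 -> 186
  LT 90: heading 186 -> 276
  LT 90: heading 276 -> 6
]
RT 270: heading 6 -> 96
Final: pos=(-0.337,-0.647), heading=96, 6 segment(s) drawn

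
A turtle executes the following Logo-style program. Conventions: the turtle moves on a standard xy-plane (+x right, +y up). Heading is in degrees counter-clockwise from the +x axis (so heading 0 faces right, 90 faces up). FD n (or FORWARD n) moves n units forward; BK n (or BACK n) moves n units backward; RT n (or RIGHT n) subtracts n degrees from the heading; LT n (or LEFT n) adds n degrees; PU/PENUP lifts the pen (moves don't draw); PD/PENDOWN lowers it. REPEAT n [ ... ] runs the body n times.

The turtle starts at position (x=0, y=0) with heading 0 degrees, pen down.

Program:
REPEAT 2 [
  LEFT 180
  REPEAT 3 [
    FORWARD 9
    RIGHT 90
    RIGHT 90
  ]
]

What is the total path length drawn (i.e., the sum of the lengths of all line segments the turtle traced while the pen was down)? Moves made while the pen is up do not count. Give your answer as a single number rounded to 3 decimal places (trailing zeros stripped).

Executing turtle program step by step:
Start: pos=(0,0), heading=0, pen down
REPEAT 2 [
  -- iteration 1/2 --
  LT 180: heading 0 -> 180
  REPEAT 3 [
    -- iteration 1/3 --
    FD 9: (0,0) -> (-9,0) [heading=180, draw]
    RT 90: heading 180 -> 90
    RT 90: heading 90 -> 0
    -- iteration 2/3 --
    FD 9: (-9,0) -> (0,0) [heading=0, draw]
    RT 90: heading 0 -> 270
    RT 90: heading 270 -> 180
    -- iteration 3/3 --
    FD 9: (0,0) -> (-9,0) [heading=180, draw]
    RT 90: heading 180 -> 90
    RT 90: heading 90 -> 0
  ]
  -- iteration 2/2 --
  LT 180: heading 0 -> 180
  REPEAT 3 [
    -- iteration 1/3 --
    FD 9: (-9,0) -> (-18,0) [heading=180, draw]
    RT 90: heading 180 -> 90
    RT 90: heading 90 -> 0
    -- iteration 2/3 --
    FD 9: (-18,0) -> (-9,0) [heading=0, draw]
    RT 90: heading 0 -> 270
    RT 90: heading 270 -> 180
    -- iteration 3/3 --
    FD 9: (-9,0) -> (-18,0) [heading=180, draw]
    RT 90: heading 180 -> 90
    RT 90: heading 90 -> 0
  ]
]
Final: pos=(-18,0), heading=0, 6 segment(s) drawn

Segment lengths:
  seg 1: (0,0) -> (-9,0), length = 9
  seg 2: (-9,0) -> (0,0), length = 9
  seg 3: (0,0) -> (-9,0), length = 9
  seg 4: (-9,0) -> (-18,0), length = 9
  seg 5: (-18,0) -> (-9,0), length = 9
  seg 6: (-9,0) -> (-18,0), length = 9
Total = 54

Answer: 54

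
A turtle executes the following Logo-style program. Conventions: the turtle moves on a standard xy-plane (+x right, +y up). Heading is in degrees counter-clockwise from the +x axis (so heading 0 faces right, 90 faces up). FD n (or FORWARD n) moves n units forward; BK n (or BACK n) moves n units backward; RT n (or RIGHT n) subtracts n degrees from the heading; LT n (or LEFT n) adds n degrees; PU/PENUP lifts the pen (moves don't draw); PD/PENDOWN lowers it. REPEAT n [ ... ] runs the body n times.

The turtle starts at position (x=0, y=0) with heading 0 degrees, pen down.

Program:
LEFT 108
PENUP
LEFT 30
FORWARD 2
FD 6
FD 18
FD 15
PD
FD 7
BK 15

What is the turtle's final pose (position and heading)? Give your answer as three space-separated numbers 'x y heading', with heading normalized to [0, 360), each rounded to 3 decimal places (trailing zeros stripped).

Executing turtle program step by step:
Start: pos=(0,0), heading=0, pen down
LT 108: heading 0 -> 108
PU: pen up
LT 30: heading 108 -> 138
FD 2: (0,0) -> (-1.486,1.338) [heading=138, move]
FD 6: (-1.486,1.338) -> (-5.945,5.353) [heading=138, move]
FD 18: (-5.945,5.353) -> (-19.322,17.397) [heading=138, move]
FD 15: (-19.322,17.397) -> (-30.469,27.434) [heading=138, move]
PD: pen down
FD 7: (-30.469,27.434) -> (-35.671,32.118) [heading=138, draw]
BK 15: (-35.671,32.118) -> (-24.524,22.081) [heading=138, draw]
Final: pos=(-24.524,22.081), heading=138, 2 segment(s) drawn

Answer: -24.524 22.081 138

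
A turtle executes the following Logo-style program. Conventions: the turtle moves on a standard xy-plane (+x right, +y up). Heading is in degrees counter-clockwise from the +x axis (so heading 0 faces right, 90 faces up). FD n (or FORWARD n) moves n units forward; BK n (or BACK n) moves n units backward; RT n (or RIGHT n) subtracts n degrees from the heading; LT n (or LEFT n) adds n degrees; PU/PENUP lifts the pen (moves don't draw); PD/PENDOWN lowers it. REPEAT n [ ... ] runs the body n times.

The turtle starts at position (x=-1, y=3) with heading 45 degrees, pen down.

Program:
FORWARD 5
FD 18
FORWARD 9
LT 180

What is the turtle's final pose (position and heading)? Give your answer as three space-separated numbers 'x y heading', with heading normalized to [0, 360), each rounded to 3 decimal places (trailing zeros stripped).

Answer: 21.627 25.627 225

Derivation:
Executing turtle program step by step:
Start: pos=(-1,3), heading=45, pen down
FD 5: (-1,3) -> (2.536,6.536) [heading=45, draw]
FD 18: (2.536,6.536) -> (15.263,19.263) [heading=45, draw]
FD 9: (15.263,19.263) -> (21.627,25.627) [heading=45, draw]
LT 180: heading 45 -> 225
Final: pos=(21.627,25.627), heading=225, 3 segment(s) drawn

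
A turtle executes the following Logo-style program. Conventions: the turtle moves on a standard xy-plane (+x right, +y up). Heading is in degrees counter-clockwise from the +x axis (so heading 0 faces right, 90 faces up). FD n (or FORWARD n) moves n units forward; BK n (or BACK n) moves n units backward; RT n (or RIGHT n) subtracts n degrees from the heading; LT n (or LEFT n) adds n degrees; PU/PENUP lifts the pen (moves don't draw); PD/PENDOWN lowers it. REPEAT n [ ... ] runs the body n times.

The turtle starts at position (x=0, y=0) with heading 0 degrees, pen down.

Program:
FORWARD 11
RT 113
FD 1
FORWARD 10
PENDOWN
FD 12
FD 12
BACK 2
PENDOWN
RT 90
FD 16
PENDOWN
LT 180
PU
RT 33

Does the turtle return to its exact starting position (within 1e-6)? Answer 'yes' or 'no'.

Executing turtle program step by step:
Start: pos=(0,0), heading=0, pen down
FD 11: (0,0) -> (11,0) [heading=0, draw]
RT 113: heading 0 -> 247
FD 1: (11,0) -> (10.609,-0.921) [heading=247, draw]
FD 10: (10.609,-0.921) -> (6.702,-10.126) [heading=247, draw]
PD: pen down
FD 12: (6.702,-10.126) -> (2.013,-21.172) [heading=247, draw]
FD 12: (2.013,-21.172) -> (-2.676,-32.218) [heading=247, draw]
BK 2: (-2.676,-32.218) -> (-1.894,-30.377) [heading=247, draw]
PD: pen down
RT 90: heading 247 -> 157
FD 16: (-1.894,-30.377) -> (-16.622,-24.125) [heading=157, draw]
PD: pen down
LT 180: heading 157 -> 337
PU: pen up
RT 33: heading 337 -> 304
Final: pos=(-16.622,-24.125), heading=304, 7 segment(s) drawn

Start position: (0, 0)
Final position: (-16.622, -24.125)
Distance = 29.297; >= 1e-6 -> NOT closed

Answer: no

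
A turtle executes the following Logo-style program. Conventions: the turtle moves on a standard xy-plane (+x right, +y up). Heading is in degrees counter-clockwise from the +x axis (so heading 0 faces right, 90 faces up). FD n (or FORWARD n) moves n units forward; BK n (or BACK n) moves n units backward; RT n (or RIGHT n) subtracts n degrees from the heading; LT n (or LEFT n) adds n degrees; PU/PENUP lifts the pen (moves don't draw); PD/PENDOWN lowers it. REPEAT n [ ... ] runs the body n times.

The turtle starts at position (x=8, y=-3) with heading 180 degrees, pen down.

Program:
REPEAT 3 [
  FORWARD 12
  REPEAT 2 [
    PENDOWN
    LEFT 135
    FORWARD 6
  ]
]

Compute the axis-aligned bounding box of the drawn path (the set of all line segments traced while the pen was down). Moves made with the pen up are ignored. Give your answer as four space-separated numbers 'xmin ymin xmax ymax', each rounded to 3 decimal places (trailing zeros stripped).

Executing turtle program step by step:
Start: pos=(8,-3), heading=180, pen down
REPEAT 3 [
  -- iteration 1/3 --
  FD 12: (8,-3) -> (-4,-3) [heading=180, draw]
  REPEAT 2 [
    -- iteration 1/2 --
    PD: pen down
    LT 135: heading 180 -> 315
    FD 6: (-4,-3) -> (0.243,-7.243) [heading=315, draw]
    -- iteration 2/2 --
    PD: pen down
    LT 135: heading 315 -> 90
    FD 6: (0.243,-7.243) -> (0.243,-1.243) [heading=90, draw]
  ]
  -- iteration 2/3 --
  FD 12: (0.243,-1.243) -> (0.243,10.757) [heading=90, draw]
  REPEAT 2 [
    -- iteration 1/2 --
    PD: pen down
    LT 135: heading 90 -> 225
    FD 6: (0.243,10.757) -> (-4,6.515) [heading=225, draw]
    -- iteration 2/2 --
    PD: pen down
    LT 135: heading 225 -> 0
    FD 6: (-4,6.515) -> (2,6.515) [heading=0, draw]
  ]
  -- iteration 3/3 --
  FD 12: (2,6.515) -> (14,6.515) [heading=0, draw]
  REPEAT 2 [
    -- iteration 1/2 --
    PD: pen down
    LT 135: heading 0 -> 135
    FD 6: (14,6.515) -> (9.757,10.757) [heading=135, draw]
    -- iteration 2/2 --
    PD: pen down
    LT 135: heading 135 -> 270
    FD 6: (9.757,10.757) -> (9.757,4.757) [heading=270, draw]
  ]
]
Final: pos=(9.757,4.757), heading=270, 9 segment(s) drawn

Segment endpoints: x in {-4, -4, 0.243, 0.243, 0.243, 2, 8, 9.757, 9.757, 14}, y in {-7.243, -3, -3, -1.243, 4.757, 6.515, 6.515, 6.515, 10.757, 10.757}
xmin=-4, ymin=-7.243, xmax=14, ymax=10.757

Answer: -4 -7.243 14 10.757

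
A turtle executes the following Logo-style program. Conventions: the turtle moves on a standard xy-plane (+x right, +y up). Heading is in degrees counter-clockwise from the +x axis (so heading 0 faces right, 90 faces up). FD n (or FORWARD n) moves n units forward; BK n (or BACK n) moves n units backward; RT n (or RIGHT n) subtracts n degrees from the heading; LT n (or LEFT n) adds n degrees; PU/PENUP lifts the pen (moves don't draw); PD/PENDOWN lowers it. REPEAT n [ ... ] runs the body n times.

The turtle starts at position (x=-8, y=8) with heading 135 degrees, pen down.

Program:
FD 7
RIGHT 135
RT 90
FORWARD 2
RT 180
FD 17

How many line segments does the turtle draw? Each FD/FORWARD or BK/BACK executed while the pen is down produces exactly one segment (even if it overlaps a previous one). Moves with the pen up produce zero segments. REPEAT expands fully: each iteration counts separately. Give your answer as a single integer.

Executing turtle program step by step:
Start: pos=(-8,8), heading=135, pen down
FD 7: (-8,8) -> (-12.95,12.95) [heading=135, draw]
RT 135: heading 135 -> 0
RT 90: heading 0 -> 270
FD 2: (-12.95,12.95) -> (-12.95,10.95) [heading=270, draw]
RT 180: heading 270 -> 90
FD 17: (-12.95,10.95) -> (-12.95,27.95) [heading=90, draw]
Final: pos=(-12.95,27.95), heading=90, 3 segment(s) drawn
Segments drawn: 3

Answer: 3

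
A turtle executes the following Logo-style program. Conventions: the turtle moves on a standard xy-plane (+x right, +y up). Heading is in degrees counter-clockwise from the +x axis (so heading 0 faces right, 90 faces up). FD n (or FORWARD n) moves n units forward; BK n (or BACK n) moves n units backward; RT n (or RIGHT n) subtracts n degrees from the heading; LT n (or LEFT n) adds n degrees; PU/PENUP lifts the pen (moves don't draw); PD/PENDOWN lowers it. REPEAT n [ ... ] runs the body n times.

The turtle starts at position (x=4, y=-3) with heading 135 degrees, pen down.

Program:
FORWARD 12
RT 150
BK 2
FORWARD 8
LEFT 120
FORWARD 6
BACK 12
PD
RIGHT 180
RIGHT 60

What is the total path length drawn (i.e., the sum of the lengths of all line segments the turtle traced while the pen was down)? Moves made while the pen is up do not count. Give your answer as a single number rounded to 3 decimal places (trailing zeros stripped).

Executing turtle program step by step:
Start: pos=(4,-3), heading=135, pen down
FD 12: (4,-3) -> (-4.485,5.485) [heading=135, draw]
RT 150: heading 135 -> 345
BK 2: (-4.485,5.485) -> (-6.417,6.003) [heading=345, draw]
FD 8: (-6.417,6.003) -> (1.31,3.932) [heading=345, draw]
LT 120: heading 345 -> 105
FD 6: (1.31,3.932) -> (-0.243,9.728) [heading=105, draw]
BK 12: (-0.243,9.728) -> (2.863,-1.863) [heading=105, draw]
PD: pen down
RT 180: heading 105 -> 285
RT 60: heading 285 -> 225
Final: pos=(2.863,-1.863), heading=225, 5 segment(s) drawn

Segment lengths:
  seg 1: (4,-3) -> (-4.485,5.485), length = 12
  seg 2: (-4.485,5.485) -> (-6.417,6.003), length = 2
  seg 3: (-6.417,6.003) -> (1.31,3.932), length = 8
  seg 4: (1.31,3.932) -> (-0.243,9.728), length = 6
  seg 5: (-0.243,9.728) -> (2.863,-1.863), length = 12
Total = 40

Answer: 40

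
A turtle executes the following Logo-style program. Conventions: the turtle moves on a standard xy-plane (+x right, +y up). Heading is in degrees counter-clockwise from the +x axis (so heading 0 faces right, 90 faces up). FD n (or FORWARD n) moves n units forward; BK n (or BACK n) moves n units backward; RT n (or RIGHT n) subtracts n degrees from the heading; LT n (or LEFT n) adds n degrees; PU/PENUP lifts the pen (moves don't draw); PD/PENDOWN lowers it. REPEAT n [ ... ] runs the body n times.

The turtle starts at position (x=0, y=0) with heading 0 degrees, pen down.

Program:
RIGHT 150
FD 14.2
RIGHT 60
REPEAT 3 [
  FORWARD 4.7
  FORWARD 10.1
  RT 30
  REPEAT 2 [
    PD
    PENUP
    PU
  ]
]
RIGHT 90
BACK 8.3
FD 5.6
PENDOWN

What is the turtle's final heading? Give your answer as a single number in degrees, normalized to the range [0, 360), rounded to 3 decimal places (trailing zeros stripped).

Executing turtle program step by step:
Start: pos=(0,0), heading=0, pen down
RT 150: heading 0 -> 210
FD 14.2: (0,0) -> (-12.298,-7.1) [heading=210, draw]
RT 60: heading 210 -> 150
REPEAT 3 [
  -- iteration 1/3 --
  FD 4.7: (-12.298,-7.1) -> (-16.368,-4.75) [heading=150, draw]
  FD 10.1: (-16.368,-4.75) -> (-25.115,0.3) [heading=150, draw]
  RT 30: heading 150 -> 120
  REPEAT 2 [
    -- iteration 1/2 --
    PD: pen down
    PU: pen up
    PU: pen up
    -- iteration 2/2 --
    PD: pen down
    PU: pen up
    PU: pen up
  ]
  -- iteration 2/3 --
  FD 4.7: (-25.115,0.3) -> (-27.465,4.37) [heading=120, move]
  FD 10.1: (-27.465,4.37) -> (-32.515,13.117) [heading=120, move]
  RT 30: heading 120 -> 90
  REPEAT 2 [
    -- iteration 1/2 --
    PD: pen down
    PU: pen up
    PU: pen up
    -- iteration 2/2 --
    PD: pen down
    PU: pen up
    PU: pen up
  ]
  -- iteration 3/3 --
  FD 4.7: (-32.515,13.117) -> (-32.515,17.817) [heading=90, move]
  FD 10.1: (-32.515,17.817) -> (-32.515,27.917) [heading=90, move]
  RT 30: heading 90 -> 60
  REPEAT 2 [
    -- iteration 1/2 --
    PD: pen down
    PU: pen up
    PU: pen up
    -- iteration 2/2 --
    PD: pen down
    PU: pen up
    PU: pen up
  ]
]
RT 90: heading 60 -> 330
BK 8.3: (-32.515,27.917) -> (-39.703,32.067) [heading=330, move]
FD 5.6: (-39.703,32.067) -> (-34.853,29.267) [heading=330, move]
PD: pen down
Final: pos=(-34.853,29.267), heading=330, 3 segment(s) drawn

Answer: 330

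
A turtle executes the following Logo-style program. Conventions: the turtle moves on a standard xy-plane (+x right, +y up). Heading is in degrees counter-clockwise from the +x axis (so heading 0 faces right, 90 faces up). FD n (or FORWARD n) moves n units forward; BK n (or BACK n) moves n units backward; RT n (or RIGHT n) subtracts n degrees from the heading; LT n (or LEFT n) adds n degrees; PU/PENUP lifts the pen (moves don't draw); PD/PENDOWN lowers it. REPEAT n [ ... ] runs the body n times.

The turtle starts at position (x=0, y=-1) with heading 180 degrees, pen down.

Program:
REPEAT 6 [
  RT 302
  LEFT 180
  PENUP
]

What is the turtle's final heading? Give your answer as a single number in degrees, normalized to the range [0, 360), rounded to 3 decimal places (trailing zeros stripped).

Executing turtle program step by step:
Start: pos=(0,-1), heading=180, pen down
REPEAT 6 [
  -- iteration 1/6 --
  RT 302: heading 180 -> 238
  LT 180: heading 238 -> 58
  PU: pen up
  -- iteration 2/6 --
  RT 302: heading 58 -> 116
  LT 180: heading 116 -> 296
  PU: pen up
  -- iteration 3/6 --
  RT 302: heading 296 -> 354
  LT 180: heading 354 -> 174
  PU: pen up
  -- iteration 4/6 --
  RT 302: heading 174 -> 232
  LT 180: heading 232 -> 52
  PU: pen up
  -- iteration 5/6 --
  RT 302: heading 52 -> 110
  LT 180: heading 110 -> 290
  PU: pen up
  -- iteration 6/6 --
  RT 302: heading 290 -> 348
  LT 180: heading 348 -> 168
  PU: pen up
]
Final: pos=(0,-1), heading=168, 0 segment(s) drawn

Answer: 168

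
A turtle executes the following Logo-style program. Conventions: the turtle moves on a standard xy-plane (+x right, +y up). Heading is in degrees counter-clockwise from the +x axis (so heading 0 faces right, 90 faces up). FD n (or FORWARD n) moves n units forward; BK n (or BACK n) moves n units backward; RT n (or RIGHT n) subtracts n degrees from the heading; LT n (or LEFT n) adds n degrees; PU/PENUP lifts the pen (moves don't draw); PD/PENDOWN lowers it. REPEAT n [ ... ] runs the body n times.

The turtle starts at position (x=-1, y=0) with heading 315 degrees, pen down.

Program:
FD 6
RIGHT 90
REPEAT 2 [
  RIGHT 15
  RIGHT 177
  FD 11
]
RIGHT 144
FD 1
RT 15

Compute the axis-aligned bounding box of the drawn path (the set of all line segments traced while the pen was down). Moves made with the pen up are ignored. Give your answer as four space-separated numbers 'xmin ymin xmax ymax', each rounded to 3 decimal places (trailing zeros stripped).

Executing turtle program step by step:
Start: pos=(-1,0), heading=315, pen down
FD 6: (-1,0) -> (3.243,-4.243) [heading=315, draw]
RT 90: heading 315 -> 225
REPEAT 2 [
  -- iteration 1/2 --
  RT 15: heading 225 -> 210
  RT 177: heading 210 -> 33
  FD 11: (3.243,-4.243) -> (12.468,1.748) [heading=33, draw]
  -- iteration 2/2 --
  RT 15: heading 33 -> 18
  RT 177: heading 18 -> 201
  FD 11: (12.468,1.748) -> (2.199,-2.194) [heading=201, draw]
]
RT 144: heading 201 -> 57
FD 1: (2.199,-2.194) -> (2.743,-1.355) [heading=57, draw]
RT 15: heading 57 -> 42
Final: pos=(2.743,-1.355), heading=42, 4 segment(s) drawn

Segment endpoints: x in {-1, 2.199, 2.743, 3.243, 12.468}, y in {-4.243, -2.194, -1.355, 0, 1.748}
xmin=-1, ymin=-4.243, xmax=12.468, ymax=1.748

Answer: -1 -4.243 12.468 1.748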